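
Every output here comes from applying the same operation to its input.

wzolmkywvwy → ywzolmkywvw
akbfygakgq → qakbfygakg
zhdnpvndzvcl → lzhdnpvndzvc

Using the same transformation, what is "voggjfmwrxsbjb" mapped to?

Rule — move the last character to the front.
"voggjfmwrxsbjb" → "bvoggjfmwrxsbj".

bvoggjfmwrxsbj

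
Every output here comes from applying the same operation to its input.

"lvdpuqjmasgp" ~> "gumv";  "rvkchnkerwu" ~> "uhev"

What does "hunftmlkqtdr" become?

dtku

The rule is to keep one character in every 3, starting at position 2 (positions 2nd, 5th, 8th, ...), then swap the first and last characters.
"hunftmlkqtdr" → "utkd" → "dtku".
(Check on "lvdpuqjmasgp": → "vumg" → "gumv" ✓)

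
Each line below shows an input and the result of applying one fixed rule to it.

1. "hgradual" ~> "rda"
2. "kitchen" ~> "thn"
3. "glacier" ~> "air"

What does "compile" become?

mie

Looking at the pairs, the operation is to delete the first 2 characters, then keep every other character starting from the first (positions 1st, 3rd, 5th, ...).
On "compile": the first step gives "mpile", and the second then gives "mie".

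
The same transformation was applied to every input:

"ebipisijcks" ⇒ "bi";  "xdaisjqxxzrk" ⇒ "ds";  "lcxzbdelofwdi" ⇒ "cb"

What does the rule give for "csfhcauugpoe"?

Rule — keep one character in every 3, starting at position 2 (positions 2nd, 5th, 8th, ...), then delete the last 2 characters.
For "csfhcauugpoe", step one produces "scuo"; step two turns that into "sc".

sc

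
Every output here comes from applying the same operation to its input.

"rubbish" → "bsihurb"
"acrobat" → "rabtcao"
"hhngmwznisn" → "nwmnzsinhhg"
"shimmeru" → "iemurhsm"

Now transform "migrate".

Each output is the input with this applied: swap each adjacent pair of characters (1↔2, 3↔4, ...), then move the first 3 characters to the end (rotate left by 3).
"migrate" → "imrgtae" → "gtaeimr".

gtaeimr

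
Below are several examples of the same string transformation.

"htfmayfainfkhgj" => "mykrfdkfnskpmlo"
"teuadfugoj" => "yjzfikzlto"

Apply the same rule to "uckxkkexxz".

In each case the input is transformed by: shift every letter 5 places forward in the alphabet (wrapping around).
"uckxkkexxz" → "zhpcppjcce".

zhpcppjcce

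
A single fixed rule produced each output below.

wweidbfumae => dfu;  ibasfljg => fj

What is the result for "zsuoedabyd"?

doy

The rule is to sort the characters into alphabetical order, then keep one character in every 3, starting at position 3 (positions 3rd, 6th, 9th, ...).
On "zsuoedabyd": the first step gives "abddeosuyz", and the second then gives "doy".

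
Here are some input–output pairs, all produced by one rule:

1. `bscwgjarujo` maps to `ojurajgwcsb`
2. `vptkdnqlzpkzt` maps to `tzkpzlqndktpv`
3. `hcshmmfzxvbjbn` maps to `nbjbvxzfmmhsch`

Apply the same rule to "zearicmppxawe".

ewaxppmciraez

The pattern: reverse the string.
"zearicmppxawe" → "ewaxppmciraez".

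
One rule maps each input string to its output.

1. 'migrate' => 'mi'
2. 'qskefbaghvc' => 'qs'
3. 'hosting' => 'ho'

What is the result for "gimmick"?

gi

The rule is to keep only the first 2 characters.
On "gimmick" that produces "gi".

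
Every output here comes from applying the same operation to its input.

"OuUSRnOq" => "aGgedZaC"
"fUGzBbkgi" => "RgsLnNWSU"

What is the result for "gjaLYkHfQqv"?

SVMxkWtRcCH

The pattern: flip the case of every letter, then shift every letter 12 places forward in the alphabet (wrapping around).
For "gjaLYkHfQqv", step one produces "GJAlyKhFqQV"; step two turns that into "SVMxkWtRcCH".
(Check on "fUGzBbkgi": → "FugZbBKGI" → "RgsLnNWSU" ✓)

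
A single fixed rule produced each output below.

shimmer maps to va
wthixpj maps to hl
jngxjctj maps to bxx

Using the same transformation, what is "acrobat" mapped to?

The rule is to shift every letter 12 places backward in the alphabet (wrapping around), then keep one character in every 3, starting at position 2 (positions 2nd, 5th, 8th, ...).
On "acrobat": the first step gives "oqfcpoh", and the second then gives "qp".

qp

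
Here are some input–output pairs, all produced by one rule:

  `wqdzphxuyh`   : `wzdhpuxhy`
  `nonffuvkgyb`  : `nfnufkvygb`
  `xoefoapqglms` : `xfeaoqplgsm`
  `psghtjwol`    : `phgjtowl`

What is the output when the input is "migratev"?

mrgtave

Looking at the pairs, the operation is to swap each adjacent pair of characters (1↔2, 3↔4, ...), then delete the first character.
Starting from "migratev": after the first operation, "imrgtave"; after the second, "mrgtave".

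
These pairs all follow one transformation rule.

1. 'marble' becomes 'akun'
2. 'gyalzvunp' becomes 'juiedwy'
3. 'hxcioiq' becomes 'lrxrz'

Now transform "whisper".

rbyna

The rule is to delete the first 2 characters, then shift every letter 9 places forward in the alphabet (wrapping around).
For "whisper", step one produces "isper"; step two turns that into "rbyna".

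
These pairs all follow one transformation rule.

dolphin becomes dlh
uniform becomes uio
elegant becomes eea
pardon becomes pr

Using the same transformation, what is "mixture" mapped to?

The rule is to keep every other character starting from the first (positions 1st, 3rd, 5th, ...), then delete the last character.
So "mixture" becomes "mxu".

mxu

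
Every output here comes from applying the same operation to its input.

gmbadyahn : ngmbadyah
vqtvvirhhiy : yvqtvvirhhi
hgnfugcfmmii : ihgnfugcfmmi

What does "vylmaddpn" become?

nvylmaddp

The pattern: move the last character to the front.
Applying that to "vylmaddpn" gives "nvylmaddp".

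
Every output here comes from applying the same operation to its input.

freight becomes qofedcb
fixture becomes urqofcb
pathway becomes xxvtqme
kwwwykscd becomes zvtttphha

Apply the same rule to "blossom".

The rule is to shift every letter 3 places backward in the alphabet (wrapping around), then sort the characters into reverse alphabetical order.
Starting from "blossom": after the first operation, "yilpplj"; after the second, "yppllji".

yppllji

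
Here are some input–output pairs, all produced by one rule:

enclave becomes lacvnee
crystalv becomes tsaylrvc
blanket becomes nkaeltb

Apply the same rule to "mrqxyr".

Each output is the input with this applied: take characters alternately from the front and the back (1st, last, 2nd, 2nd-last, ...), then reverse the string.
Working it through for "mrqxyr": intermediate "mrryqx", final "xqyrrm".

xqyrrm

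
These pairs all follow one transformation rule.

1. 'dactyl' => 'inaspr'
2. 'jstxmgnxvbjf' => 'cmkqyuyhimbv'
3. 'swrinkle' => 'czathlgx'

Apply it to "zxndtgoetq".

Each output is the input with this applied: swap the front and back halves of the string, then shift every letter 11 places backward in the alphabet (wrapping around).
For "zxndtgoetq", step one produces "goetqzxndt"; step two turns that into "vdtifomcsi".

vdtifomcsi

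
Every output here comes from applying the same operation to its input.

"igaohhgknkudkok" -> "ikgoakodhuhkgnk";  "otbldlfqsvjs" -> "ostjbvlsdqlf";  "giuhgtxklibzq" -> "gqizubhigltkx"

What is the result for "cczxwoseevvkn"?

cnckzvxvweoes

Rule — take characters alternately from the front and the back (1st, last, 2nd, 2nd-last, ...).
Doing the same to "cczxwoseevvkn": "cnckzvxvweoes".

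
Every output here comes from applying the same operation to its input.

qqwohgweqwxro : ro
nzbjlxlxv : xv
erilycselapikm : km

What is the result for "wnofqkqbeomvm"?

Rule — keep only the last 2 characters.
So "wnofqkqbeomvm" becomes "vm".

vm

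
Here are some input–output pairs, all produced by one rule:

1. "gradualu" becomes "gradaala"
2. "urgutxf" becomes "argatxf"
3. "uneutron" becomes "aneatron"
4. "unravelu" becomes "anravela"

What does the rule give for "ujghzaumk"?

Each output is the input with this applied: replace every "u" with "a".
"ujghzaumk" → "ajghzaamk".

ajghzaamk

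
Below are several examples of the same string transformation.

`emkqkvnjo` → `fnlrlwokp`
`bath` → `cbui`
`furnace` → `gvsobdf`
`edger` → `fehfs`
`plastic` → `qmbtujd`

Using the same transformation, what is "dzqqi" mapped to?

earrj

Looking at the pairs, the operation is to shift every letter 1 place forward in the alphabet (wrapping around).
Doing the same to "dzqqi": "earrj".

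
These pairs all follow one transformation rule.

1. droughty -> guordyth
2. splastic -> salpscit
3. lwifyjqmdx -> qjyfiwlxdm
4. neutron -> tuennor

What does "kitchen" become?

In each case the input is transformed by: move the last 3 characters to the front (rotate right by 3), then reverse the string.
For "kitchen" the result is "ctikneh".
(Check on "neutron": → "ronneut" → "tuennor" ✓)

ctikneh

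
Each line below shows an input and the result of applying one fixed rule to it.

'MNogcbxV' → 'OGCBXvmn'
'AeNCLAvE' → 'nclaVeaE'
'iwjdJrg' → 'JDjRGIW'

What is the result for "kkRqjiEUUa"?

rQJIeuuAKK

The rule is to flip the case of every letter, then move the first 2 characters to the end (rotate left by 2).
Working it through for "kkRqjiEUUa": intermediate "KKrQJIeuuA", final "rQJIeuuAKK".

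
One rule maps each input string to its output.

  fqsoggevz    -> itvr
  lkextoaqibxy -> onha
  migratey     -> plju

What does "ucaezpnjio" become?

In each case the input is transformed by: shift every letter 3 places forward in the alphabet (wrapping around), then keep only the first 4 characters.
Starting from "ucaezpnjio": after the first operation, "xfdhcsqmlr"; after the second, "xfdh".

xfdh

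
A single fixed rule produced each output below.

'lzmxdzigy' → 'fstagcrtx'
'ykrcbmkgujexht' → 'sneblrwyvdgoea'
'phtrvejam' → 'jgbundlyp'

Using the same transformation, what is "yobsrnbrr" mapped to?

The pattern: take characters alternately from the front and the back (1st, last, 2nd, 2nd-last, ...), then shift every letter 6 places backward in the alphabet (wrapping around).
Working it through for "yobsrnbrr": intermediate "yrorbbsnr", final "slilvvmhl".
(Check on "phtrvejam": → "pmhatjrev" → "jgbundlyp" ✓)

slilvvmhl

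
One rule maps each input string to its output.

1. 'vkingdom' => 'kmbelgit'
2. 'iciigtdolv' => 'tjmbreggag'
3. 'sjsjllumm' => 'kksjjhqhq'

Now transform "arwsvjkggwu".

sueeihtqupy

The transformation: reverse the string, then shift every letter 2 places backward in the alphabet (wrapping around).
On "arwsvjkggwu": the first step gives "uwggkjvswra", and the second then gives "sueeihtqupy".
(Check on "vkingdom": → "modgnikv" → "kmbelgit" ✓)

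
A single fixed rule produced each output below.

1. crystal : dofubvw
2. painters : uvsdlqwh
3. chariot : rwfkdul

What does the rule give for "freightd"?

What's happening: shift every letter 3 places forward in the alphabet (wrapping around), then move the last 2 characters to the front (rotate right by 2).
"freightd" → "iuhljkwg" → "wgiuhljk".

wgiuhljk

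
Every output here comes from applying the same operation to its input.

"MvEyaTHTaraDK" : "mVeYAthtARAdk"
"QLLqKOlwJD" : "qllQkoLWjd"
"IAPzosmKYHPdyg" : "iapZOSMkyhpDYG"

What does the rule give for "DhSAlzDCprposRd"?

The pattern: flip the case of every letter.
Applying that to "DhSAlzDCprposRd" gives "dHsaLZdcPRPOSrD".

dHsaLZdcPRPOSrD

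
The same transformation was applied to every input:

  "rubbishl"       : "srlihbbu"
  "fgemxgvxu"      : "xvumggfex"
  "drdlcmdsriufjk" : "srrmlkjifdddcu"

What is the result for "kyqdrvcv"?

vvrqkdcy

The pattern: sort the characters into reverse alphabetical order, then move the first character to the end.
On "kyqdrvcv": the first step gives "yvvrqkdc", and the second then gives "vvrqkdcy".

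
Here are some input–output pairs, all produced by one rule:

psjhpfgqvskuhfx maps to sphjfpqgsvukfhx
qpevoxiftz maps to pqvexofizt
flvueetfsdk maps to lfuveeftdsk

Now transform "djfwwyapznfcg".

jdwfywpanzcfg

The rule is to swap each adjacent pair of characters (1↔2, 3↔4, ...).
"djfwwyapznfcg" → "jdwfywpanzcfg".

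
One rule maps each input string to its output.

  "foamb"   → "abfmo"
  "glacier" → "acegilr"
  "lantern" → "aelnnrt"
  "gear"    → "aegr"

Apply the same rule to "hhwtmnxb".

bhhmntwx

Rule — sort the characters into alphabetical order.
"hhwtmnxb" → "bhhmntwx".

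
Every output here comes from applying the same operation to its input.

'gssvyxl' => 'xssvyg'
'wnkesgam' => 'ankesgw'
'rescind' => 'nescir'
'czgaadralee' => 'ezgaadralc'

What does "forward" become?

The pattern: delete the last character, then swap the first and last characters.
So "forward" becomes "rorwaf".

rorwaf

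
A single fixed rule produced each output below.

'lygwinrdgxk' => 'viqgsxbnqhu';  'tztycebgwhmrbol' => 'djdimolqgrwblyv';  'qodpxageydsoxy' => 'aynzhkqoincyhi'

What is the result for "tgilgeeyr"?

dqsvqooib

Each output is the input with this applied: shift every letter 10 places forward in the alphabet (wrapping around).
For "tgilgeeyr" the result is "dqsvqooib".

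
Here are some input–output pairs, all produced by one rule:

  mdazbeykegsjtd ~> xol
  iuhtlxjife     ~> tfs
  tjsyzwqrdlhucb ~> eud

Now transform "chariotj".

nsl

The pattern: shift every letter 11 places forward in the alphabet (wrapping around), then keep only the first 3 characters.
For "chariotj", step one produces "nslctzeu"; step two turns that into "nsl".
(Check on "iuhtlxjife": → "tfsewiutqp" → "tfs" ✓)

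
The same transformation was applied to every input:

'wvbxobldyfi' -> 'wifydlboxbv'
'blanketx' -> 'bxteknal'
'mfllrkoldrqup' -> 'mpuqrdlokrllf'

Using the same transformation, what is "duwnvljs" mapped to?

In each case the input is transformed by: reverse the string, then move the last character to the front.
"duwnvljs" → "dsjlvnwu".

dsjlvnwu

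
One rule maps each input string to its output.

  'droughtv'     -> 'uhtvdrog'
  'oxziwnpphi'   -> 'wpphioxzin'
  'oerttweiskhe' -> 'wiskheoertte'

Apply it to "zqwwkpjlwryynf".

jwryynfzqwwkpl

Rule — swap the front and back halves of the string, then swap the first and last characters.
"zqwwkpjlwryynf" → "jwryynfzqwwkpl".
(Check on "oerttweiskhe": → "eiskheoerttw" → "wiskheoertte" ✓)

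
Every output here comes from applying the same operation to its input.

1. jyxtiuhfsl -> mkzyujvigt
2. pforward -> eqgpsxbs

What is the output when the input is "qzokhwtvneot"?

What's happening: move the last character to the front, then shift every letter 1 place forward in the alphabet (wrapping around).
Starting from "qzokhwtvneot": after the first operation, "tqzokhwtvneo"; after the second, "uraplixuwofp".

uraplixuwofp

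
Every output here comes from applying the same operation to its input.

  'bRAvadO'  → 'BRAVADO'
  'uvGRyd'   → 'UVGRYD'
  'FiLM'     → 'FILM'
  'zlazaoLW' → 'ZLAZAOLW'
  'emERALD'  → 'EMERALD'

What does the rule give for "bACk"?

BACK

Rule — convert every letter to uppercase.
On "bACk" that produces "BACK".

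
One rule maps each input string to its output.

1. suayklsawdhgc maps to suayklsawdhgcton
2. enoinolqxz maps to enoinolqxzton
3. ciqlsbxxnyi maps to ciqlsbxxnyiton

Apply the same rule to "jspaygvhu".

jspaygvhuton

What's happening: append "ton".
For "jspaygvhu" the result is "jspaygvhuton".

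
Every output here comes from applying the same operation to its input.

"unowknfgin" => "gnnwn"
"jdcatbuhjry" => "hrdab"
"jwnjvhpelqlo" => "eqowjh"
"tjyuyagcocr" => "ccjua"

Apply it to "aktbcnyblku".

bkkbn

Rule — keep every other character starting from the second (positions 2nd, 4th, 6th, ...), then move the first 3 characters to the end (rotate left by 3).
For "aktbcnyblku", step one produces "kbnbk"; step two turns that into "bkkbn".
(Check on "jwnjvhpelqlo": → "wjheqo" → "eqowjh" ✓)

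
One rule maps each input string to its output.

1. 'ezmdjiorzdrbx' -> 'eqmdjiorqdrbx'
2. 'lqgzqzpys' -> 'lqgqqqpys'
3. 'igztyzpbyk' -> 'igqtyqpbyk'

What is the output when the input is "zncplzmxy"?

qncplqmxy

Rule — replace every "z" with "q".
"zncplzmxy" → "qncplqmxy".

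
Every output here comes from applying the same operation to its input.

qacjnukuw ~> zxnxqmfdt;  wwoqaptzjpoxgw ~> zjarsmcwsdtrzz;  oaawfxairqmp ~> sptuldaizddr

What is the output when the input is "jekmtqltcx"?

afwotwpnhm

The transformation: shift every letter 3 places forward in the alphabet (wrapping around), then reverse the string.
For "jekmtqltcx", step one produces "mhnpwtowfa"; step two turns that into "afwotwpnhm".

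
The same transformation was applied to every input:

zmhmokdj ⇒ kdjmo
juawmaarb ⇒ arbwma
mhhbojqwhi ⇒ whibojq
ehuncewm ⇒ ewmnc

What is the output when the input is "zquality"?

ityal

What's happening: delete the first 3 characters, then move the last 3 characters to the front (rotate right by 3).
"zquality" → "ality" → "ityal".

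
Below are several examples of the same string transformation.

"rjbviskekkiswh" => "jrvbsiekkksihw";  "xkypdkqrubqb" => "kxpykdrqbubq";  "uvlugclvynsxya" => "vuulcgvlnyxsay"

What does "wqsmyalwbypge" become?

The pattern: swap each adjacent pair of characters (1↔2, 3↔4, ...).
Applying that to "wqsmyalwbypge" gives "qwmsaywlybgpe".

qwmsaywlybgpe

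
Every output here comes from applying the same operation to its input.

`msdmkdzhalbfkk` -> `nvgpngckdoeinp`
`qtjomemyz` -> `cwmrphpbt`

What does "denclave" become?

Each output is the input with this applied: swap the first and last characters, then shift every letter 3 places forward in the alphabet (wrapping around).
For "denclave", step one produces "eenclavd"; step two turns that into "hhqfodyg".

hhqfodyg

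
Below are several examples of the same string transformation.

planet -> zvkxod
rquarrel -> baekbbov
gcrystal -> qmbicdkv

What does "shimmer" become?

crswwob

The rule is to shift every letter 10 places forward in the alphabet (wrapping around).
For "shimmer" the result is "crswwob".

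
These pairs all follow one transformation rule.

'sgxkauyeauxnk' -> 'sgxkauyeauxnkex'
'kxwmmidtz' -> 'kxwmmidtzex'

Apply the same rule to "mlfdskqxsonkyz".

mlfdskqxsonkyzex

Each output is the input with this applied: append "ex".
For "mlfdskqxsonkyz" the result is "mlfdskqxsonkyzex".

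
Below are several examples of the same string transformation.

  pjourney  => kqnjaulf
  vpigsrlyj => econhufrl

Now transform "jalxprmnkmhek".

Rule — move the first 2 characters to the end (rotate left by 2), then shift every letter 4 places backward in the alphabet (wrapping around).
Applying both steps to "jalxprmnkmhek": "lxprmnkmhekja", then "htlnijgidagfw".

htlnijgidagfw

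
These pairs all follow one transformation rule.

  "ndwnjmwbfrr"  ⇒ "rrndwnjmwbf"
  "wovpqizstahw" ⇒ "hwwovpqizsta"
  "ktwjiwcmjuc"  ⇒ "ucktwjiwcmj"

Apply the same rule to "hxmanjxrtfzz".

In each case the input is transformed by: move the last 2 characters to the front (rotate right by 2).
"hxmanjxrtfzz" → "zzhxmanjxrtf".

zzhxmanjxrtf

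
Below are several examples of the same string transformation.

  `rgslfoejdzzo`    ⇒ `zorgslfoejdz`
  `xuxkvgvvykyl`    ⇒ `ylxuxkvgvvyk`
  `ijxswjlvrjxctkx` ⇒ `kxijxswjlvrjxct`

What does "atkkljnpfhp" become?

hpatkkljnpf

The rule is to move the last 2 characters to the front (rotate right by 2).
On "atkkljnpfhp" that produces "hpatkkljnpf".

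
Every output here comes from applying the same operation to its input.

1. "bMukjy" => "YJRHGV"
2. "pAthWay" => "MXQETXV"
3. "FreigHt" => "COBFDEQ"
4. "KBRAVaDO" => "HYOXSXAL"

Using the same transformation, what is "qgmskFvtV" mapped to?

Each output is the input with this applied: shift every letter 3 places backward in the alphabet (wrapping around), then convert every letter to uppercase.
So "qgmskFvtV" becomes "NDJPHCSQS".

NDJPHCSQS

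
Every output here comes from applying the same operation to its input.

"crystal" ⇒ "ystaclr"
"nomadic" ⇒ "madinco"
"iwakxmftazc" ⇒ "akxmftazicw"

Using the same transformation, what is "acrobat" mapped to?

robaatc

The pattern: swap the first and last characters, then move the first 2 characters to the end (rotate left by 2).
Applying both steps to "acrobat": "tcrobaa", then "robaatc".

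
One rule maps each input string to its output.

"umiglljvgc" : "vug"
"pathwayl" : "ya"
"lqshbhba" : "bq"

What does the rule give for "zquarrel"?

Looking at the pairs, the operation is to swap the front and back halves of the string, then keep one character in every 3, starting at position 3 (positions 3rd, 6th, 9th, ...).
On "zquarrel": the first step gives "rrelzqua", and the second then gives "eq".

eq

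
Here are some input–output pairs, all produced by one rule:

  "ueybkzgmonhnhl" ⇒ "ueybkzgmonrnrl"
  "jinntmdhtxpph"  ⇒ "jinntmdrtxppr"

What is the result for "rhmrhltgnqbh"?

rrmrrltgnqbr

In each case the input is transformed by: replace every "h" with "r".
So "rhmrhltgnqbh" becomes "rrmrrltgnqbr".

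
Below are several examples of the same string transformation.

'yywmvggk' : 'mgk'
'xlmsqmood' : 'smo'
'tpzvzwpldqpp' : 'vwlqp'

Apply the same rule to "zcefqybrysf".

What's happening: delete the first 2 characters, then keep every other character starting from the second (positions 2nd, 4th, 6th, ...).
Working it through for "zcefqybrysf": intermediate "efqybrysf", final "fyrs".
(Check on "xlmsqmood": → "msqmood" → "smo" ✓)

fyrs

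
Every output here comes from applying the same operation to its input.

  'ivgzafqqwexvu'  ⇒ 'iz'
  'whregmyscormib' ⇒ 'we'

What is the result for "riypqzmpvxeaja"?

Rule — keep one character in every 3, starting at position 1 (positions 1st, 4th, 7th, ...), then delete the last 3 characters.
"riypqzmpvxeaja" → "rpmxj" → "rp".

rp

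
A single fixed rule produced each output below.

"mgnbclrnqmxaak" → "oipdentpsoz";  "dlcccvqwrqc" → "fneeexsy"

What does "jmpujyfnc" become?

lorwla

In each case the input is transformed by: shift every letter 2 places forward in the alphabet (wrapping around), then delete the last 3 characters.
Doing the same to "jmpujyfnc": "lorwla".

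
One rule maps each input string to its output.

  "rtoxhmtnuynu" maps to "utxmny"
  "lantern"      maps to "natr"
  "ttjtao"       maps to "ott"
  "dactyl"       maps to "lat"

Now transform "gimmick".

kimc

In each case the input is transformed by: move the last character to the front, then keep every other character starting from the first (positions 1st, 3rd, 5th, ...).
"gimmick" → "kgimmic" → "kimc".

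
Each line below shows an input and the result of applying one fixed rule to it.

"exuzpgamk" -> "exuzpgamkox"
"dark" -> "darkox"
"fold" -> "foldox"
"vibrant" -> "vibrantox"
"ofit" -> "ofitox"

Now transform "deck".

deckox

Each output is the input with this applied: append "ox".
Applying that to "deck" gives "deckox".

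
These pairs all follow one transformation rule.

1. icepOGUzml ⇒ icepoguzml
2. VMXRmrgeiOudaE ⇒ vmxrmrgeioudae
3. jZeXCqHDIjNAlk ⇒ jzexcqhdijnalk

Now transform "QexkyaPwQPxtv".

Looking at the pairs, the operation is to convert every letter to lowercase.
So "QexkyaPwQPxtv" becomes "qexkyapwqpxtv".

qexkyapwqpxtv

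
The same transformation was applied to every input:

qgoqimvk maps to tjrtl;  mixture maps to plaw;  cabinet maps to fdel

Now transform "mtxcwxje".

Looking at the pairs, the operation is to delete the last 3 characters, then shift every letter 3 places forward in the alphabet (wrapping around).
Starting from "mtxcwxje": after the first operation, "mtxcw"; after the second, "pwafz".

pwafz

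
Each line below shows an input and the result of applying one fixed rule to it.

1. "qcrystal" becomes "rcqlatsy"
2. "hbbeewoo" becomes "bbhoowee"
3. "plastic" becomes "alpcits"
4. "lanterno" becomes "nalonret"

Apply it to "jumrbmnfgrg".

mujgrgfnmbr

In each case the input is transformed by: reverse the string, then move the last 3 characters to the front (rotate right by 3).
For "jumrbmnfgrg", step one produces "grgfnmbrmuj"; step two turns that into "mujgrgfnmbr".
(Check on "hbbeewoo": → "ooweebbh" → "bbhoowee" ✓)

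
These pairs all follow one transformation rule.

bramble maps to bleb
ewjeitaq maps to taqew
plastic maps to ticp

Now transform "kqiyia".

Rule — move the last 3 characters to the front (rotate right by 3), then delete the last 3 characters.
On "kqiyia": the first step gives "yiakqi", and the second then gives "yia".

yia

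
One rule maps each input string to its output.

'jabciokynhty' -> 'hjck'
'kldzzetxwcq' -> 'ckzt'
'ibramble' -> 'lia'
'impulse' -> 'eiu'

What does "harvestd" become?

thv

What's happening: keep one character in every 3, starting at position 1 (positions 1st, 4th, 7th, ...), then move the last character to the front.
"harvestd" → "hvt" → "thv".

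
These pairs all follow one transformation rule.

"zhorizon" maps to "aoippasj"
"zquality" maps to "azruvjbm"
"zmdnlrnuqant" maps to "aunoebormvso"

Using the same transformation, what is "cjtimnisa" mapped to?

Looking at the pairs, the operation is to take characters alternately from the front and the back (1st, last, 2nd, 2nd-last, ...), then shift every letter 1 place forward in the alphabet (wrapping around).
Applying both steps to "cjtimnisa": "cajstiinm", then "dbktujjon".
(Check on "zmdnlrnuqant": → "ztmndanqlurn" → "aunoebormvso" ✓)

dbktujjon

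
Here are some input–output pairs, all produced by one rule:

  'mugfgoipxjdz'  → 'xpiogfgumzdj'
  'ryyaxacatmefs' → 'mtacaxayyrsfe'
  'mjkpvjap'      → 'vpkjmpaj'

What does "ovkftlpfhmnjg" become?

Each output is the input with this applied: move the last 3 characters to the front (rotate right by 3), then reverse the string.
"ovkftlpfhmnjg" → "njgovkftlpfhm" → "mhfpltfkvogjn".

mhfpltfkvogjn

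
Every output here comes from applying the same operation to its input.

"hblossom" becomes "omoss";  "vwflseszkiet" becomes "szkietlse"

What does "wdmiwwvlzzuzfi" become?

vlzzuzfiiww

The rule is to delete the first 3 characters, then move the first 3 characters to the end (rotate left by 3).
"wdmiwwvlzzuzfi" → "iwwvlzzuzfi" → "vlzzuzfiiww".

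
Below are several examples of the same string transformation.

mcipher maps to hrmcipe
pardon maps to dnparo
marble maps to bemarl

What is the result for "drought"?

gtdrouh

The rule is to move the last 2 characters to the front (rotate right by 2), then swap the first and last characters.
For "drought", step one produces "htdroug"; step two turns that into "gtdrouh".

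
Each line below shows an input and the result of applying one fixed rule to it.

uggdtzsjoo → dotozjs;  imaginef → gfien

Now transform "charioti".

Each output is the input with this applied: delete the first 3 characters, then take characters alternately from the front and the back (1st, last, 2nd, 2nd-last, ...).
Doing the same to "charioti": "riito".

riito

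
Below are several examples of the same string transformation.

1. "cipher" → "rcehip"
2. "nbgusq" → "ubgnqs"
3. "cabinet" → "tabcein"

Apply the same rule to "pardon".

Looking at the pairs, the operation is to sort the characters into alphabetical order, then move the last character to the front.
On "pardon": the first step gives "adnopr", and the second then gives "radnop".

radnop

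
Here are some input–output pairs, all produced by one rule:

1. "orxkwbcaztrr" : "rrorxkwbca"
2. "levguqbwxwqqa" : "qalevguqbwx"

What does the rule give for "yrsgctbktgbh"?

bhyrsgctbk

The transformation: move the last 2 characters to the front (rotate right by 2), then delete the last 2 characters.
"yrsgctbktgbh" → "bhyrsgctbk".
(Check on "levguqbwxwqqa": → "qalevguqbwxwq" → "qalevguqbwx" ✓)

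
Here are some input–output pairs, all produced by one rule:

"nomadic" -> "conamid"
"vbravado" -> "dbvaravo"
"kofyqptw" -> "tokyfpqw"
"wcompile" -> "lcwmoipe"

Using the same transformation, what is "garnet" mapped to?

eagnrt

The pattern: swap each adjacent pair of characters (1↔2, 3↔4, ...), then move the last character to the front.
Doing the same to "garnet": "eagnrt".
(Check on "nomadic": → "onamidc" → "conamid" ✓)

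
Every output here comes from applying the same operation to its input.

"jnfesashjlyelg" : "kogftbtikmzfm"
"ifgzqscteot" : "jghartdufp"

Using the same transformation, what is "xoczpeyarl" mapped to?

ypdaqfzbs

The pattern: delete the last character, then shift every letter 1 place forward in the alphabet (wrapping around).
Working it through for "xoczpeyarl": intermediate "xoczpeyar", final "ypdaqfzbs".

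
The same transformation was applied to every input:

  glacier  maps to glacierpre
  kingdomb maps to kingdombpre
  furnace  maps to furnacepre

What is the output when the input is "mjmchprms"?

mjmchprmspre

The transformation: append "pre".
On "mjmchprms" that produces "mjmchprmspre".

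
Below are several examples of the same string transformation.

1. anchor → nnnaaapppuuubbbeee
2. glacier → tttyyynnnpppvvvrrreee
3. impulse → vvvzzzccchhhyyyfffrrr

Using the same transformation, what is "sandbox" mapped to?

The rule is to repeat every character 3 times, then shift every letter 13 places forward in the alphabet (wrapping around) — i.e. ROT13.
Doing the same to "sandbox": "fffnnnaaaqqqooobbbkkk".

fffnnnaaaqqqooobbbkkk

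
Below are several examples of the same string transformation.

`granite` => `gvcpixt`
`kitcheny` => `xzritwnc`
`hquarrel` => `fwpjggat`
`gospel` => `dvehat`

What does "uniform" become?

cjuxgdb

Looking at the pairs, the operation is to shift every letter 11 places backward in the alphabet (wrapping around), then swap each adjacent pair of characters (1↔2, 3↔4, ...).
For "uniform", step one produces "jcxudgb"; step two turns that into "cjuxgdb".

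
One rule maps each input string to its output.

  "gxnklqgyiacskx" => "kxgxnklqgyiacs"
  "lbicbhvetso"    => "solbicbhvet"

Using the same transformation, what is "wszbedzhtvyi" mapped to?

Each output is the input with this applied: move the last 2 characters to the front (rotate right by 2).
Applying that to "wszbedzhtvyi" gives "yiwszbedzhtv".

yiwszbedzhtv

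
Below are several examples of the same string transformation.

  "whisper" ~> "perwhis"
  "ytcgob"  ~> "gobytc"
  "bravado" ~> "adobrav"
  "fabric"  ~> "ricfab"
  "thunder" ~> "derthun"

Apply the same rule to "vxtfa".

tfavx

The pattern: move the last 3 characters to the front (rotate right by 3).
So "vxtfa" becomes "tfavx".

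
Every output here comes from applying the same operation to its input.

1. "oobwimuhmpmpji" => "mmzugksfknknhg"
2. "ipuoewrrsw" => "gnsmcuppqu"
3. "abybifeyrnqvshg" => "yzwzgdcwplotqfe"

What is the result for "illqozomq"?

What's happening: shift every letter 2 places backward in the alphabet (wrapping around).
On "illqozomq" that produces "gjjomxmko".

gjjomxmko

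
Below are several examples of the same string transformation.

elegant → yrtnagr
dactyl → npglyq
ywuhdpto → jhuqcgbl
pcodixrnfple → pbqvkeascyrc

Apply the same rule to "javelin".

The pattern: shift every letter 13 places forward in the alphabet (wrapping around) — i.e. ROT13, then move the first character to the end.
On "javelin": the first step gives "wniryva", and the second then gives "niryvaw".

niryvaw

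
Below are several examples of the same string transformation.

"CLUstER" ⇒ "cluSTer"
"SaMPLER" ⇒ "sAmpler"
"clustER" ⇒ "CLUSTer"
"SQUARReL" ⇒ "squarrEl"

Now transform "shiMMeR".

The transformation: flip the case of every letter.
Applying that to "shiMMeR" gives "SHImmEr".

SHImmEr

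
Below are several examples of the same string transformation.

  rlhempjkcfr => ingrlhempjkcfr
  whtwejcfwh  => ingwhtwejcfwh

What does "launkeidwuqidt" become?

inglaunkeidwuqidt

In each case the input is transformed by: prepend "ing".
On "launkeidwuqidt" that produces "inglaunkeidwuqidt".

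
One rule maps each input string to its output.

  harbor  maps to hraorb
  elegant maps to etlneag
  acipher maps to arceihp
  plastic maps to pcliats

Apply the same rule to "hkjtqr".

In each case the input is transformed by: take characters alternately from the front and the back (1st, last, 2nd, 2nd-last, ...).
For "hkjtqr" the result is "hrkqjt".

hrkqjt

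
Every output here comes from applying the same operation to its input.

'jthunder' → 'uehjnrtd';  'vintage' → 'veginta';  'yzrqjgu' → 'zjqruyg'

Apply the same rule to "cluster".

What's happening: sort the characters into alphabetical order, then swap the first and last characters.
"cluster" → "celrstu" → "uelrstc".

uelrstc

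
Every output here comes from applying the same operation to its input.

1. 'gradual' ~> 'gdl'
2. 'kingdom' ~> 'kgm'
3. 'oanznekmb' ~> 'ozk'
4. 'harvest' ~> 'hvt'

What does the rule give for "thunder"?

tnr

The transformation: keep one character in every 3, starting at position 1 (positions 1st, 4th, 7th, ...).
Doing the same to "thunder": "tnr".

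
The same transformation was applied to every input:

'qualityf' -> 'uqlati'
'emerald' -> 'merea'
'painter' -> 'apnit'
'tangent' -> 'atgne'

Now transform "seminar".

The rule is to delete the last 2 characters, then swap each adjacent pair of characters (1↔2, 3↔4, ...).
Working it through for "seminar": intermediate "semin", final "esimn".

esimn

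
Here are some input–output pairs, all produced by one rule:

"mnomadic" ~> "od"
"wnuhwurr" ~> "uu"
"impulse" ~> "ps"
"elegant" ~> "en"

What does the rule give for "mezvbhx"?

zh

Looking at the pairs, the operation is to keep one character in every 3, starting at position 3 (positions 3rd, 6th, 9th, ...).
Applying that to "mezvbhx" gives "zh".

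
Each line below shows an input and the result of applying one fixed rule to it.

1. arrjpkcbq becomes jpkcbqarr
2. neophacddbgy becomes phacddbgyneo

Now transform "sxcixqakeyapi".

The pattern: move the first 3 characters to the end (rotate left by 3).
Doing the same to "sxcixqakeyapi": "ixqakeyapisxc".

ixqakeyapisxc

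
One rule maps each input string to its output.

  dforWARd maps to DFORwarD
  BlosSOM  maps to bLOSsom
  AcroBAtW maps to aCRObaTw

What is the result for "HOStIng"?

What's happening: flip the case of every letter.
Doing the same to "HOStIng": "hosTiNG".

hosTiNG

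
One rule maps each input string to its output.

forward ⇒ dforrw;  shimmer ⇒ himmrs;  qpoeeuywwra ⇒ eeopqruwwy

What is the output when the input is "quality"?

What's happening: sort the characters into alphabetical order, then delete the first character.
Starting from "quality": after the first operation, "ailqtuy"; after the second, "ilqtuy".
(Check on "forward": → "adforrw" → "dforrw" ✓)

ilqtuy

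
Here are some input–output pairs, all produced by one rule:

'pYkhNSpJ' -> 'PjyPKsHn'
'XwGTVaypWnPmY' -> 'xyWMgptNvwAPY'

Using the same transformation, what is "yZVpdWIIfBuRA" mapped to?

What's happening: flip the case of every letter, then take characters alternately from the front and the back (1st, last, 2nd, 2nd-last, ...).
Starting from "yZVpdWIIfBuRA": after the first operation, "YzvPDwiiFbUra"; after the second, "YazrvUPbDFwii".

YazrvUPbDFwii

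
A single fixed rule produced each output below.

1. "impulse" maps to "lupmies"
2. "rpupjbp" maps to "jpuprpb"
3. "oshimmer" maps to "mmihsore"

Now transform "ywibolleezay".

In each case the input is transformed by: reverse the string, then move the first 2 characters to the end (rotate left by 2).
Applying both steps to "ywibolleezay": "yazeellobiwy", then "zeellobiwyya".

zeellobiwyya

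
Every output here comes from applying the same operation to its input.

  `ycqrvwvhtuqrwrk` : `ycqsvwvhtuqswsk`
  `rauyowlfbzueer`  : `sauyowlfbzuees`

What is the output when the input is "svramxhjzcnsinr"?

Each output is the input with this applied: replace every "r" with "s".
Doing the same to "svramxhjzcnsinr": "svsamxhjzcnsins".

svsamxhjzcnsins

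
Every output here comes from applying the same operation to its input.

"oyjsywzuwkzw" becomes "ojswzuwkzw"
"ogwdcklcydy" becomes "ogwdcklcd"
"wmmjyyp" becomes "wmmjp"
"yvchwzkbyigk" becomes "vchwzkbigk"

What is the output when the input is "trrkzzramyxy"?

trrkzzramx

The rule is to remove every "y".
Applying that to "trrkzzramyxy" gives "trrkzzramx".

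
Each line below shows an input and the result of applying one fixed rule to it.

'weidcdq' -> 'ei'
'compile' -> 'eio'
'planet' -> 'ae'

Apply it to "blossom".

oo

The rule is to sort the characters into alphabetical order, then keep only the vowels.
Working it through for "blossom": intermediate "blmooss", final "oo".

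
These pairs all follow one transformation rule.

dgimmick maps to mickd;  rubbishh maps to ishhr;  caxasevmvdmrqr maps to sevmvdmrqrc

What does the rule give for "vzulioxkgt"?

The rule is to move the first character to the end, then delete the first 3 characters.
On "vzulioxkgt": the first step gives "zulioxkgtv", and the second then gives "ioxkgtv".

ioxkgtv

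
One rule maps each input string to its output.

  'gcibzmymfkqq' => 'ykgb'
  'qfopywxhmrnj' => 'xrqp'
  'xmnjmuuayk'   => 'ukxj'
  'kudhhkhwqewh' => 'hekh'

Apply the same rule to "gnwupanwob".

Each output is the input with this applied: keep one character in every 3, starting at position 1 (positions 1st, 4th, 7th, ...), then move the last 2 characters to the front (rotate right by 2).
Applying both steps to "gnwupanwob": "gunb", then "nbgu".

nbgu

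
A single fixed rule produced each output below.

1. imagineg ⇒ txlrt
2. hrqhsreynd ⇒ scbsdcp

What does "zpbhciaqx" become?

kamsnt

The transformation: delete the last 3 characters, then shift every letter 11 places forward in the alphabet (wrapping around).
On "zpbhciaqx" that produces "kamsnt".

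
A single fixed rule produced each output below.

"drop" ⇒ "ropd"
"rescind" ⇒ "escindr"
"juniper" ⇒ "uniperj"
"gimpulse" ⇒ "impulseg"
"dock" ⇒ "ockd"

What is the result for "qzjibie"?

What's happening: move the first character to the end.
"qzjibie" → "zjibieq".

zjibieq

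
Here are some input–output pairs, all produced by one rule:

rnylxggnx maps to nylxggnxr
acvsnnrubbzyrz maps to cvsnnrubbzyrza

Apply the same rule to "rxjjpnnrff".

Each output is the input with this applied: move the first character to the end.
Applying that to "rxjjpnnrff" gives "xjjpnnrffr".

xjjpnnrffr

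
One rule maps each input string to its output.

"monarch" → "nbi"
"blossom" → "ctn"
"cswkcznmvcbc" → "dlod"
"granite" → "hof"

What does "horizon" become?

In each case the input is transformed by: shift every letter 1 place forward in the alphabet (wrapping around), then keep one character in every 3, starting at position 1 (positions 1st, 4th, 7th, ...).
On "horizon": the first step gives "ipsjapo", and the second then gives "ijo".

ijo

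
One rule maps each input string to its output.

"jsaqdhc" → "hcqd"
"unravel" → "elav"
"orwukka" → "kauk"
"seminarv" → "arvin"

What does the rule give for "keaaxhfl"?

hflax

Each output is the input with this applied: delete the first 3 characters, then move the first 2 characters to the end (rotate left by 2).
Applying both steps to "keaaxhfl": "axhfl", then "hflax".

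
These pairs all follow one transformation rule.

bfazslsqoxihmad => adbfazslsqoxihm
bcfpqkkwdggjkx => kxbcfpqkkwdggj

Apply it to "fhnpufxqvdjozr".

zrfhnpufxqvdjo

Looking at the pairs, the operation is to move the last 2 characters to the front (rotate right by 2).
Doing the same to "fhnpufxqvdjozr": "zrfhnpufxqvdjo".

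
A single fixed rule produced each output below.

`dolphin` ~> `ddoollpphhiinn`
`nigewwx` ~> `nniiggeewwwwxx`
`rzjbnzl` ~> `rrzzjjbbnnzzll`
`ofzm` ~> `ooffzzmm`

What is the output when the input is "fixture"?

What's happening: double every character.
For "fixture" the result is "ffiixxttuurree".

ffiixxttuurree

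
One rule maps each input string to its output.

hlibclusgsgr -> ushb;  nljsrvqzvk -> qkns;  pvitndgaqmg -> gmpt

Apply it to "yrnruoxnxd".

xdyr

The pattern: keep one character in every 3, starting at position 1 (positions 1st, 4th, 7th, ...), then move the last 2 characters to the front (rotate right by 2).
Starting from "yrnruoxnxd": after the first operation, "yrxd"; after the second, "xdyr".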